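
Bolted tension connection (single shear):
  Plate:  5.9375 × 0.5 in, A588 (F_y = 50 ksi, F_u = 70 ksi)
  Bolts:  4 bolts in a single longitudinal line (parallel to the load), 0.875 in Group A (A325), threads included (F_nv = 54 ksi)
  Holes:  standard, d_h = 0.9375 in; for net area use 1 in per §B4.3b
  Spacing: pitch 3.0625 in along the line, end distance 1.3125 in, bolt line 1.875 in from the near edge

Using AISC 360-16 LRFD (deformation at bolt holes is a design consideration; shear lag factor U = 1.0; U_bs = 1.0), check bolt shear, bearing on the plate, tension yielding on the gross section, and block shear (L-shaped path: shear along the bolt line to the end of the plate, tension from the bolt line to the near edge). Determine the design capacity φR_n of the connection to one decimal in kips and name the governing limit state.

Bolt shear: A_b = π(0.875)²/4 = 0.60132 in². φR_n = 0.75 × 54 × 0.60132 × 4 × 1 = 97.4 kips.
Bearing (0.5 in plate, F_u = 70 ksi): end bolts L_c = 1.3125 − 0.9375/2 = 0.84375, R_n = min(1.2×0.84375×0.5×70, 2.4×0.875×0.5×70) = 35.438 kips/bolt; interior L_c = 3.0625 − 0.9375 = 2.125, R_n = 73.5 kips/bolt. φR_n = 0.75 × (1×35.438 + 3×73.5) = 192.0 kips.
Tension yield (gross): A_g = 5.9375×0.5 = 2.9688 in². φR_n = 0.90 × 50 × 2.9688 = 133.6 kips.
Block shear: shear path 1×[1.3125+3×3.0625] = 1×10.5 in, A_gv = 5.25, A_nv = 1×(10.5 − 3.5×1)×0.5 = 3.5 in²; tension to near edge: (1.875 − 0.5×1)×0.5 = 0.6875 in². R_n = min(0.6×70×3.5, 0.6×50×5.25) + 1.0×70×0.6875 = min(147, 157.5) + 48.125 = 195.13 kips. φR_n = 0.75 × 195.13 = 146.3 kips.
Governing: min(97.4, 192.0, 133.6, 146.3) = 97.4 kips → bolt shear.

97.4 kips (bolt shear governs)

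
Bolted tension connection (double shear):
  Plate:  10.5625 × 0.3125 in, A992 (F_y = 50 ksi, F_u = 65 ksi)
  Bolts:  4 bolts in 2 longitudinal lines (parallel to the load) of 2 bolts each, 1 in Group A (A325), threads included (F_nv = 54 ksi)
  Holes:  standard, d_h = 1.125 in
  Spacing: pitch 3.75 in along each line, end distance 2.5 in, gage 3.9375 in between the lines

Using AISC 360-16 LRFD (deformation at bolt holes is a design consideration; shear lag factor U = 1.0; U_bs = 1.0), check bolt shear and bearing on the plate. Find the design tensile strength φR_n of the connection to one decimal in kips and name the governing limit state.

Bolt shear: A_b = π(1)²/4 = 0.7854 in². φR_n = 0.75 × 54 × 0.7854 × 4 × 2 = 254.5 kips.
Bearing (0.3125 in plate, F_u = 65 ksi): end bolts L_c = 2.5 − 1.125/2 = 1.9375, R_n = min(1.2×1.9375×0.3125×65, 2.4×1×0.3125×65) = 47.227 kips/bolt; interior L_c = 3.75 − 1.125 = 2.625, R_n = 48.75 kips/bolt. φR_n = 0.75 × (2×47.227 + 2×48.75) = 144.0 kips.
Governing: min(254.5, 144.0) = 144.0 kips → bearing.

144.0 kips (bearing governs)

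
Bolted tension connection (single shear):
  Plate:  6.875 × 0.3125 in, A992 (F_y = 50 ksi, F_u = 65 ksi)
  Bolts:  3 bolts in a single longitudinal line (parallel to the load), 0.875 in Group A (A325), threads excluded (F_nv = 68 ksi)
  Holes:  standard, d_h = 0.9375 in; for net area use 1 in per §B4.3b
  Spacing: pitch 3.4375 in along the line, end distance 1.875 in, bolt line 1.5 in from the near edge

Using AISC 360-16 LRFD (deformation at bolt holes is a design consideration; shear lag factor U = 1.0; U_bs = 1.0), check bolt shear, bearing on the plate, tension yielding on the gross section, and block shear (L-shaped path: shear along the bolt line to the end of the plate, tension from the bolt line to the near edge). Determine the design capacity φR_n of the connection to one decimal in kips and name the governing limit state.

Bolt shear: A_b = π(0.875)²/4 = 0.60132 in². φR_n = 0.75 × 68 × 0.60132 × 3 × 1 = 92.0 kips.
Bearing (0.3125 in plate, F_u = 65 ksi): end bolts L_c = 1.875 − 0.9375/2 = 1.40625, R_n = min(1.2×1.40625×0.3125×65, 2.4×0.875×0.3125×65) = 34.277 kips/bolt; interior L_c = 3.4375 − 0.9375 = 2.5, R_n = 42.656 kips/bolt. φR_n = 0.75 × (1×34.277 + 2×42.656) = 89.7 kips.
Tension yield (gross): A_g = 6.875×0.3125 = 2.1484 in². φR_n = 0.90 × 50 × 2.1484 = 96.7 kips.
Block shear: shear path 1×[1.875+2×3.4375] = 1×8.75 in, A_gv = 2.7344, A_nv = 1×(8.75 − 2.5×1)×0.3125 = 1.9531 in²; tension to near edge: (1.5 − 0.5×1)×0.3125 = 0.3125 in². R_n = min(0.6×65×1.9531, 0.6×50×2.7344) + 1.0×65×0.3125 = min(76.171, 82.032) + 20.313 = 96.484 kips. φR_n = 0.75 × 96.484 = 72.4 kips.
Governing: min(92.0, 89.7, 96.7, 72.4) = 72.4 kips → block shear.

72.4 kips (block shear governs)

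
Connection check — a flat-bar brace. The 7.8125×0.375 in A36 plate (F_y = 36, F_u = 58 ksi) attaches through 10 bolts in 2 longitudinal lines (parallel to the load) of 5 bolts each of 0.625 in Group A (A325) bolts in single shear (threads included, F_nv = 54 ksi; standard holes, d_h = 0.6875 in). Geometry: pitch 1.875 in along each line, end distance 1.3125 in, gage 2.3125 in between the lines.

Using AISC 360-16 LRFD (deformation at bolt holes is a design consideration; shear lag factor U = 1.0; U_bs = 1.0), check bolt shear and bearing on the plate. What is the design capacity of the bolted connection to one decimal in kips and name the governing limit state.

Bolt shear: A_b = π(0.625)²/4 = 0.3068 in². φR_n = 0.75 × 54 × 0.3068 × 10 × 1 = 124.3 kips.
Bearing (0.375 in plate, F_u = 58 ksi): end bolts L_c = 1.3125 − 0.6875/2 = 0.96875, R_n = min(1.2×0.96875×0.375×58, 2.4×0.625×0.375×58) = 25.284 kips/bolt; interior L_c = 1.875 − 0.6875 = 1.1875, R_n = 30.994 kips/bolt. φR_n = 0.75 × (2×25.284 + 8×30.994) = 223.9 kips.
Governing: min(124.3, 223.9) = 124.3 kips → bolt shear.

124.3 kips (bolt shear governs)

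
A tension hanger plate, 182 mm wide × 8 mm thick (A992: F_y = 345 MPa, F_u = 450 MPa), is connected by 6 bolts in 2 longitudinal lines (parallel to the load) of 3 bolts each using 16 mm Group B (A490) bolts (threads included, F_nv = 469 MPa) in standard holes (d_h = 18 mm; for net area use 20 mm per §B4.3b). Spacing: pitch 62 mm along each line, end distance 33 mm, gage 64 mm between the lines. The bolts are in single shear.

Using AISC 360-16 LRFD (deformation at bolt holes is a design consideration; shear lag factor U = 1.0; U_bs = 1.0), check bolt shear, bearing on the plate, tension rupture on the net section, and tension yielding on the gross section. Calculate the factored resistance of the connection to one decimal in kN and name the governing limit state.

Bolt shear: A_b = π(16)²/4 = 201.06 mm². φR_n = 0.75 × 469 × 201.06 × 6 × 1 = 424.3 kN.
Bearing (8 mm plate, F_u = 450 MPa): end bolts L_c = 33 − 18/2 = 24, R_n = min(1.2×24×8×450, 2.4×16×8×450) = 103.68 kN/bolt; interior L_c = 62 − 18 = 44, R_n = 138.24 kN/bolt. φR_n = 0.75 × (2×103.68 + 4×138.24) = 570.2 kN.
Tension rupture (net): A_n = (182 − 2×20)×8 = 1136 mm² (U = 1.0, A_e = A_n). φR_n = 0.75 × 450 × 1136 = 383.4 kN.
Tension yield (gross): A_g = 182×8 = 1456 mm². φR_n = 0.90 × 345 × 1456 = 452.1 kN.
Governing: min(424.3, 570.2, 383.4, 452.1) = 383.4 kN → net-section rupture.

383.4 kN (net-section rupture governs)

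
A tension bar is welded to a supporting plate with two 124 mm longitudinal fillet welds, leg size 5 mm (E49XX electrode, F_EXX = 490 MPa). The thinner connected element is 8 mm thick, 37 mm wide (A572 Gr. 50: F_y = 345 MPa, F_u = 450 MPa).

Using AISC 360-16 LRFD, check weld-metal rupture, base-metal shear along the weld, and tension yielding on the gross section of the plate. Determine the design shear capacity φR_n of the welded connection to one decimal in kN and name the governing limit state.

91.9 kN (gross-section yield governs)

Weld metal: throat = 0.707×5 = 3.535 mm, L = 2×124 = 248 mm. φR_n = 0.75 × 0.6 × 490 × 3.535 × 248 = 193.3 kN.
Base metal shear (8 mm plate): yield φR_n = 1.0×0.6×345×8×248 = 410.7 kN; rupture φR_n = 0.75×0.6×450×8×248 = 401.8 kN; take 401.8 kN (rupture).
Tension yield (gross): A_g = 37×8 = 296 mm². φR_n = 0.90 × 345 × 296 = 91.9 kN.
Governing: min(193.3, 401.8, 91.9) = 91.9 kN → gross-section yield.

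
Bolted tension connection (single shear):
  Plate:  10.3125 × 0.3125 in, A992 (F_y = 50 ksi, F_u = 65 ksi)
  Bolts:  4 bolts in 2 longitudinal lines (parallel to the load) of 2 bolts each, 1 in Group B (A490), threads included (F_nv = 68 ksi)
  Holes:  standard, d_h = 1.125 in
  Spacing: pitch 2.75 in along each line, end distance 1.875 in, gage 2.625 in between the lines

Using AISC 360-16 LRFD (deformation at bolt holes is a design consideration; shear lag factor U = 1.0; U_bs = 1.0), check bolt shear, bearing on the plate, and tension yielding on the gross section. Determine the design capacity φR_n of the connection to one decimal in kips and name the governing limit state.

107.4 kips (bearing governs)

Bolt shear: A_b = π(1)²/4 = 0.7854 in². φR_n = 0.75 × 68 × 0.7854 × 4 × 1 = 160.2 kips.
Bearing (0.3125 in plate, F_u = 65 ksi): end bolts L_c = 1.875 − 1.125/2 = 1.3125, R_n = min(1.2×1.3125×0.3125×65, 2.4×1×0.3125×65) = 31.992 kips/bolt; interior L_c = 2.75 − 1.125 = 1.625, R_n = 39.609 kips/bolt. φR_n = 0.75 × (2×31.992 + 2×39.609) = 107.4 kips.
Tension yield (gross): A_g = 10.3125×0.3125 = 3.2227 in². φR_n = 0.90 × 50 × 3.2227 = 145.0 kips.
Governing: min(160.2, 107.4, 145.0) = 107.4 kips → bearing.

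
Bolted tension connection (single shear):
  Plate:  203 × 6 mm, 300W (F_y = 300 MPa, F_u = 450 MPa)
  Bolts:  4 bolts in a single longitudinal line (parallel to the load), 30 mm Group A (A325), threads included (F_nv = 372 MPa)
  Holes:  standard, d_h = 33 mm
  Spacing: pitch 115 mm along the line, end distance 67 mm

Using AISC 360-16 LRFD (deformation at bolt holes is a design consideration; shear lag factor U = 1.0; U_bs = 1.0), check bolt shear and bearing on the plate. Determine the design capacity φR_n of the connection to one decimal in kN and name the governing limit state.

Bolt shear: A_b = π(30)²/4 = 706.86 mm². φR_n = 0.75 × 372 × 706.86 × 4 × 1 = 788.9 kN.
Bearing (6 mm plate, F_u = 450 MPa): end bolts L_c = 67 − 33/2 = 50.5, R_n = min(1.2×50.5×6×450, 2.4×30×6×450) = 163.62 kN/bolt; interior L_c = 115 − 33 = 82, R_n = 194.4 kN/bolt. φR_n = 0.75 × (1×163.62 + 3×194.4) = 560.1 kN.
Governing: min(788.9, 560.1) = 560.1 kN → bearing.

560.1 kN (bearing governs)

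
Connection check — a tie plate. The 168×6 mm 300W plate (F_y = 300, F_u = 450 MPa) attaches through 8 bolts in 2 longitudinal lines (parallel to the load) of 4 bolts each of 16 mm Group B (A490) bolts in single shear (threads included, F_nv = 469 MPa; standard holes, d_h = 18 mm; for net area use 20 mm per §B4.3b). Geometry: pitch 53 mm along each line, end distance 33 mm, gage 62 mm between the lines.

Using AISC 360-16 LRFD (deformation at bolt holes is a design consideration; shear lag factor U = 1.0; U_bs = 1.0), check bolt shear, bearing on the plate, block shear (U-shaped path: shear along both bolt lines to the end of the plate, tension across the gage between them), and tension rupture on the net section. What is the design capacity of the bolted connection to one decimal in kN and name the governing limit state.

Bolt shear: A_b = π(16)²/4 = 201.06 mm². φR_n = 0.75 × 469 × 201.06 × 8 × 1 = 565.8 kN.
Bearing (6 mm plate, F_u = 450 MPa): end bolts L_c = 33 − 18/2 = 24, R_n = min(1.2×24×6×450, 2.4×16×6×450) = 77.76 kN/bolt; interior L_c = 53 − 18 = 35, R_n = 103.68 kN/bolt. φR_n = 0.75 × (2×77.76 + 6×103.68) = 583.2 kN.
Block shear: shear path 2×[33+3×53] = 2×192 mm, A_gv = 2304, A_nv = 2×(192 − 3.5×20)×6 = 1464 mm²; tension across gage: (62 − 1×20)×6 = 252 mm². R_n = min(0.6×450×1464, 0.6×300×2304) + 1.0×450×252 = min(395.28, 414.72) + 113.4 = 508.68 kN. φR_n = 0.75 × 508.68 = 381.5 kN.
Tension rupture (net): A_n = (168 − 2×20)×6 = 768 mm² (U = 1.0, A_e = A_n). φR_n = 0.75 × 450 × 768 = 259.2 kN.
Governing: min(565.8, 583.2, 381.5, 259.2) = 259.2 kN → net-section rupture.

259.2 kN (net-section rupture governs)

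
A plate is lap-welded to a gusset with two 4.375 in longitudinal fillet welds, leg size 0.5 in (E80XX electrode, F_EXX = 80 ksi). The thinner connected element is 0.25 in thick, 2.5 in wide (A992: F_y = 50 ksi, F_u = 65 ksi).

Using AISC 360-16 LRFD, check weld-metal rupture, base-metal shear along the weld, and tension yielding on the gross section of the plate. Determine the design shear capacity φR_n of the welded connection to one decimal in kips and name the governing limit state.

Weld metal: throat = 0.707×0.5 = 0.3535 in, L = 2×4.375 = 8.75 in. φR_n = 0.75 × 0.6 × 80 × 0.3535 × 8.75 = 111.4 kips.
Base metal shear (0.25 in plate): yield φR_n = 1.0×0.6×50×0.25×8.75 = 65.6 kips; rupture φR_n = 0.75×0.6×65×0.25×8.75 = 64.0 kips; take 64.0 kips (rupture).
Tension yield (gross): A_g = 2.5×0.25 = 0.625 in². φR_n = 0.90 × 50 × 0.625 = 28.1 kips.
Governing: min(111.4, 64.0, 28.1) = 28.1 kips → gross-section yield.

28.1 kips (gross-section yield governs)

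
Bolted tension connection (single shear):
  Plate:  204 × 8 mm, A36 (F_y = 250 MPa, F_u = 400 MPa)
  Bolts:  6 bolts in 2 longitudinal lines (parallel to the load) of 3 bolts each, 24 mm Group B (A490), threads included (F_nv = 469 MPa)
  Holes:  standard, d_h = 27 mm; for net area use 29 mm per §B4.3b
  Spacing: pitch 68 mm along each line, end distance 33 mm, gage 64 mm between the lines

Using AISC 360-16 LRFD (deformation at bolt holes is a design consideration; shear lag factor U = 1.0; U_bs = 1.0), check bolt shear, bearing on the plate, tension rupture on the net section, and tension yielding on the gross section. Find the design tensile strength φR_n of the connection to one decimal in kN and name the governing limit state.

Bolt shear: A_b = π(24)²/4 = 452.39 mm². φR_n = 0.75 × 469 × 452.39 × 6 × 1 = 954.8 kN.
Bearing (8 mm plate, F_u = 400 MPa): end bolts L_c = 33 − 27/2 = 19.5, R_n = min(1.2×19.5×8×400, 2.4×24×8×400) = 74.88 kN/bolt; interior L_c = 68 − 27 = 41, R_n = 157.44 kN/bolt. φR_n = 0.75 × (2×74.88 + 4×157.44) = 584.6 kN.
Tension rupture (net): A_n = (204 − 2×29)×8 = 1168 mm² (U = 1.0, A_e = A_n). φR_n = 0.75 × 400 × 1168 = 350.4 kN.
Tension yield (gross): A_g = 204×8 = 1632 mm². φR_n = 0.90 × 250 × 1632 = 367.2 kN.
Governing: min(954.8, 584.6, 350.4, 367.2) = 350.4 kN → net-section rupture.

350.4 kN (net-section rupture governs)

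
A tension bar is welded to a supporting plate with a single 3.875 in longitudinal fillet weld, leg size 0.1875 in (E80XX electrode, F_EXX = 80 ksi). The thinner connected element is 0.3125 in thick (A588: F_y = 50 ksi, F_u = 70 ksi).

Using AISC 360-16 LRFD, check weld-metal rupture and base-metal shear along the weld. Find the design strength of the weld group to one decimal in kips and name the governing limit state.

Weld metal: throat = 0.707×0.1875 = 0.13256 in, L = 3.875 in. φR_n = 0.75 × 0.6 × 80 × 0.13256 × 3.875 = 18.5 kips.
Base metal shear (0.3125 in plate): yield φR_n = 1.0×0.6×50×0.3125×3.875 = 36.3 kips; rupture φR_n = 0.75×0.6×70×0.3125×3.875 = 38.1 kips; take 36.3 kips (yield).
Governing: min(18.5, 36.3) = 18.5 kips → weld metal.

18.5 kips (weld metal governs)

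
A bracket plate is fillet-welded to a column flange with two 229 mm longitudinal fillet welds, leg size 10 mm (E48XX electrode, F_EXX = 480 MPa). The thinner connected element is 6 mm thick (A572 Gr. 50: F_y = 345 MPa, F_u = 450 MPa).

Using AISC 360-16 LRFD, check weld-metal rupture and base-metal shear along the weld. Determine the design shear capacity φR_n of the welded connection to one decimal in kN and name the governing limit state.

556.5 kN (base-metal shear governs)

Weld metal: throat = 0.707×10 = 7.07 mm, L = 2×229 = 458 mm. φR_n = 0.75 × 0.6 × 480 × 7.07 × 458 = 699.4 kN.
Base metal shear (6 mm plate): yield φR_n = 1.0×0.6×345×6×458 = 568.8 kN; rupture φR_n = 0.75×0.6×450×6×458 = 556.5 kN; take 556.5 kN (rupture).
Governing: min(699.4, 556.5) = 556.5 kN → base-metal shear.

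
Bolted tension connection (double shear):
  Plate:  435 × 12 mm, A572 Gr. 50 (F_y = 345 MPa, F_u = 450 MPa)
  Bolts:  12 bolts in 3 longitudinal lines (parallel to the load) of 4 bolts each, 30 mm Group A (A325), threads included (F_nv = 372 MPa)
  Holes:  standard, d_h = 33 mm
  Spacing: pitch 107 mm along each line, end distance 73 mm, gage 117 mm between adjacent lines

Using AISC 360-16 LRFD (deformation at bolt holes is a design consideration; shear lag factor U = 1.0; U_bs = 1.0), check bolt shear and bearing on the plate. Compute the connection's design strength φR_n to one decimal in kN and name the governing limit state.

3448.2 kN (bearing governs)

Bolt shear: A_b = π(30)²/4 = 706.86 mm². φR_n = 0.75 × 372 × 706.86 × 12 × 2 = 4733.1 kN.
Bearing (12 mm plate, F_u = 450 MPa): end bolts L_c = 73 − 33/2 = 56.5, R_n = min(1.2×56.5×12×450, 2.4×30×12×450) = 366.12 kN/bolt; interior L_c = 107 − 33 = 74, R_n = 388.8 kN/bolt. φR_n = 0.75 × (3×366.12 + 9×388.8) = 3448.2 kN.
Governing: min(4733.1, 3448.2) = 3448.2 kN → bearing.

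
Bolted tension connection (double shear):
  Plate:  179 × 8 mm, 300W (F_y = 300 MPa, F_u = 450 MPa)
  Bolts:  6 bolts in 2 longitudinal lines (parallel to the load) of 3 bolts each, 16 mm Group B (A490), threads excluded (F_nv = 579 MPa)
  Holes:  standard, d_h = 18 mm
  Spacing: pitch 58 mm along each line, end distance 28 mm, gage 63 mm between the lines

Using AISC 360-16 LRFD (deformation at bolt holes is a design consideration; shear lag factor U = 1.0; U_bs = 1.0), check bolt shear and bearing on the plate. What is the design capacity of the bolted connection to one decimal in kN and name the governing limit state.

537.8 kN (bearing governs)

Bolt shear: A_b = π(16)²/4 = 201.06 mm². φR_n = 0.75 × 579 × 201.06 × 6 × 2 = 1047.7 kN.
Bearing (8 mm plate, F_u = 450 MPa): end bolts L_c = 28 − 18/2 = 19, R_n = min(1.2×19×8×450, 2.4×16×8×450) = 82.08 kN/bolt; interior L_c = 58 − 18 = 40, R_n = 138.24 kN/bolt. φR_n = 0.75 × (2×82.08 + 4×138.24) = 537.8 kN.
Governing: min(1047.7, 537.8) = 537.8 kN → bearing.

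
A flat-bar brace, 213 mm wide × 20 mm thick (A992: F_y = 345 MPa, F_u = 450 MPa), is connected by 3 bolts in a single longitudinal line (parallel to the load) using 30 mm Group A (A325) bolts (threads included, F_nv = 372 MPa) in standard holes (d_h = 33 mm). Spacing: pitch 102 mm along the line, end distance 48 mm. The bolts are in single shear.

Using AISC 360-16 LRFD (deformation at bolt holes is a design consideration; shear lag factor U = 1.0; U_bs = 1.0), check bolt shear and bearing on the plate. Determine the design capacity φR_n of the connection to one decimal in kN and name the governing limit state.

Bolt shear: A_b = π(30)²/4 = 706.86 mm². φR_n = 0.75 × 372 × 706.86 × 3 × 1 = 591.6 kN.
Bearing (20 mm plate, F_u = 450 MPa): end bolts L_c = 48 − 33/2 = 31.5, R_n = min(1.2×31.5×20×450, 2.4×30×20×450) = 340.2 kN/bolt; interior L_c = 102 − 33 = 69, R_n = 648 kN/bolt. φR_n = 0.75 × (1×340.2 + 2×648) = 1227.2 kN.
Governing: min(591.6, 1227.2) = 591.6 kN → bolt shear.

591.6 kN (bolt shear governs)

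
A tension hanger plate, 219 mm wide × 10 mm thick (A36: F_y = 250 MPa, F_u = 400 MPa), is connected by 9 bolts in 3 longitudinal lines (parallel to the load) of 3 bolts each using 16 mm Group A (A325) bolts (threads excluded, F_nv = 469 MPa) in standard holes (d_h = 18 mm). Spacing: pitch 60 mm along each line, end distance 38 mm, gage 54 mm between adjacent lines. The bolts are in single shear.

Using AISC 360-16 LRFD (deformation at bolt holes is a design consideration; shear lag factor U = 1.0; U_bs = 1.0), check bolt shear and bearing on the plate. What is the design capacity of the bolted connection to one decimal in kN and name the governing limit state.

Bolt shear: A_b = π(16)²/4 = 201.06 mm². φR_n = 0.75 × 469 × 201.06 × 9 × 1 = 636.5 kN.
Bearing (10 mm plate, F_u = 400 MPa): end bolts L_c = 38 − 18/2 = 29, R_n = min(1.2×29×10×400, 2.4×16×10×400) = 139.2 kN/bolt; interior L_c = 60 − 18 = 42, R_n = 153.6 kN/bolt. φR_n = 0.75 × (3×139.2 + 6×153.6) = 1004.4 kN.
Governing: min(636.5, 1004.4) = 636.5 kN → bolt shear.

636.5 kN (bolt shear governs)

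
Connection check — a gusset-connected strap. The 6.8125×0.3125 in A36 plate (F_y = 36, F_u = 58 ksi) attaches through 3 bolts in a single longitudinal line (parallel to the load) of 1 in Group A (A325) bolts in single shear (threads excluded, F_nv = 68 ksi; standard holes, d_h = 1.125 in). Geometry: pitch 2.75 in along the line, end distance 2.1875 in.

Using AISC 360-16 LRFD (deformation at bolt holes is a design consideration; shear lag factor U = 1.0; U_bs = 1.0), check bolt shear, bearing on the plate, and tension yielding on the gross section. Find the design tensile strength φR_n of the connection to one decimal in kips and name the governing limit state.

Bolt shear: A_b = π(1)²/4 = 0.7854 in². φR_n = 0.75 × 68 × 0.7854 × 3 × 1 = 120.2 kips.
Bearing (0.3125 in plate, F_u = 58 ksi): end bolts L_c = 2.1875 − 1.125/2 = 1.625, R_n = min(1.2×1.625×0.3125×58, 2.4×1×0.3125×58) = 35.344 kips/bolt; interior L_c = 2.75 − 1.125 = 1.625, R_n = 35.344 kips/bolt. φR_n = 0.75 × (1×35.344 + 2×35.344) = 79.5 kips.
Tension yield (gross): A_g = 6.8125×0.3125 = 2.1289 in². φR_n = 0.90 × 36 × 2.1289 = 69.0 kips.
Governing: min(120.2, 79.5, 69.0) = 69.0 kips → gross-section yield.

69.0 kips (gross-section yield governs)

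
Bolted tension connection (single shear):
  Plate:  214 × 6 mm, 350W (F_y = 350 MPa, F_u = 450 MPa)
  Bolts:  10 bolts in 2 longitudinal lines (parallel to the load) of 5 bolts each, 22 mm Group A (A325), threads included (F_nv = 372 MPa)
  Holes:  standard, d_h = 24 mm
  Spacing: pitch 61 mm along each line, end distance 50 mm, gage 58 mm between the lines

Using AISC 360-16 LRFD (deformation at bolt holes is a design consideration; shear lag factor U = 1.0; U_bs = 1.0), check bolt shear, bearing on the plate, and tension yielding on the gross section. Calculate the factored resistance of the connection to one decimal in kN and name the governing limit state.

404.5 kN (gross-section yield governs)

Bolt shear: A_b = π(22)²/4 = 380.13 mm². φR_n = 0.75 × 372 × 380.13 × 10 × 1 = 1060.6 kN.
Bearing (6 mm plate, F_u = 450 MPa): end bolts L_c = 50 − 24/2 = 38, R_n = min(1.2×38×6×450, 2.4×22×6×450) = 123.12 kN/bolt; interior L_c = 61 − 24 = 37, R_n = 119.88 kN/bolt. φR_n = 0.75 × (2×123.12 + 8×119.88) = 904.0 kN.
Tension yield (gross): A_g = 214×6 = 1284 mm². φR_n = 0.90 × 350 × 1284 = 404.5 kN.
Governing: min(1060.6, 904.0, 404.5) = 404.5 kN → gross-section yield.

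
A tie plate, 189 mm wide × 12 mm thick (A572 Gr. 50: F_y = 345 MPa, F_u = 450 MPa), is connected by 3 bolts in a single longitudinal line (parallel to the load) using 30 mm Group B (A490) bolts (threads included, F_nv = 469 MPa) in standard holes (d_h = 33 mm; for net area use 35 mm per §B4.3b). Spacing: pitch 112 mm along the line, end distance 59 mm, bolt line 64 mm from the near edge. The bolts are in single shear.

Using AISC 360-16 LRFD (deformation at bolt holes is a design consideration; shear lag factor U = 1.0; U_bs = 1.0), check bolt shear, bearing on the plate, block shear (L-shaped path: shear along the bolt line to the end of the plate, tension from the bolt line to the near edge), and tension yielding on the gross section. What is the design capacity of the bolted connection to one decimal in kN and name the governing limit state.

Bolt shear: A_b = π(30)²/4 = 706.86 mm². φR_n = 0.75 × 469 × 706.86 × 3 × 1 = 745.9 kN.
Bearing (12 mm plate, F_u = 450 MPa): end bolts L_c = 59 − 33/2 = 42.5, R_n = min(1.2×42.5×12×450, 2.4×30×12×450) = 275.4 kN/bolt; interior L_c = 112 − 33 = 79, R_n = 388.8 kN/bolt. φR_n = 0.75 × (1×275.4 + 2×388.8) = 789.8 kN.
Block shear: shear path 1×[59+2×112] = 1×283 mm, A_gv = 3396, A_nv = 1×(283 − 2.5×35)×12 = 2346 mm²; tension to near edge: (64 − 0.5×35)×12 = 558 mm². R_n = min(0.6×450×2346, 0.6×345×3396) + 1.0×450×558 = min(633.42, 702.97) + 251.1 = 884.52 kN. φR_n = 0.75 × 884.52 = 663.4 kN.
Tension yield (gross): A_g = 189×12 = 2268 mm². φR_n = 0.90 × 345 × 2268 = 704.2 kN.
Governing: min(745.9, 789.8, 663.4, 704.2) = 663.4 kN → block shear.

663.4 kN (block shear governs)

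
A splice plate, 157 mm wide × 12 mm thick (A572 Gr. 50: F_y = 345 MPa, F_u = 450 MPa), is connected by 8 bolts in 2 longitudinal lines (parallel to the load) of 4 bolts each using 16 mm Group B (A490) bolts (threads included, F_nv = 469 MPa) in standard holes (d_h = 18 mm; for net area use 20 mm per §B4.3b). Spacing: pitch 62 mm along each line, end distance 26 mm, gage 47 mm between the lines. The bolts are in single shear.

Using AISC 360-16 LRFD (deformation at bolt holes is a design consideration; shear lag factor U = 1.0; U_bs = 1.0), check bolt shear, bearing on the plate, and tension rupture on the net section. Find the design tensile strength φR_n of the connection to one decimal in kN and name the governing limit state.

473.9 kN (net-section rupture governs)

Bolt shear: A_b = π(16)²/4 = 201.06 mm². φR_n = 0.75 × 469 × 201.06 × 8 × 1 = 565.8 kN.
Bearing (12 mm plate, F_u = 450 MPa): end bolts L_c = 26 − 18/2 = 17, R_n = min(1.2×17×12×450, 2.4×16×12×450) = 110.16 kN/bolt; interior L_c = 62 − 18 = 44, R_n = 207.36 kN/bolt. φR_n = 0.75 × (2×110.16 + 6×207.36) = 1098.4 kN.
Tension rupture (net): A_n = (157 − 2×20)×12 = 1404 mm² (U = 1.0, A_e = A_n). φR_n = 0.75 × 450 × 1404 = 473.9 kN.
Governing: min(565.8, 1098.4, 473.9) = 473.9 kN → net-section rupture.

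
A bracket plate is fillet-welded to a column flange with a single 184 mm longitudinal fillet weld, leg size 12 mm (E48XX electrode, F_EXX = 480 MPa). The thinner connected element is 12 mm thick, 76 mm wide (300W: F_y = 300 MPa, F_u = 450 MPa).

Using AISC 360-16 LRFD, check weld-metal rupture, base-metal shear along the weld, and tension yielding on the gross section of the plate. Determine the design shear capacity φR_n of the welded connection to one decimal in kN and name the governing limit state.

246.2 kN (gross-section yield governs)

Weld metal: throat = 0.707×12 = 8.484 mm, L = 184 mm. φR_n = 0.75 × 0.6 × 480 × 8.484 × 184 = 337.2 kN.
Base metal shear (12 mm plate): yield φR_n = 1.0×0.6×300×12×184 = 397.4 kN; rupture φR_n = 0.75×0.6×450×12×184 = 447.1 kN; take 397.4 kN (yield).
Tension yield (gross): A_g = 76×12 = 912 mm². φR_n = 0.90 × 300 × 912 = 246.2 kN.
Governing: min(337.2, 397.4, 246.2) = 246.2 kN → gross-section yield.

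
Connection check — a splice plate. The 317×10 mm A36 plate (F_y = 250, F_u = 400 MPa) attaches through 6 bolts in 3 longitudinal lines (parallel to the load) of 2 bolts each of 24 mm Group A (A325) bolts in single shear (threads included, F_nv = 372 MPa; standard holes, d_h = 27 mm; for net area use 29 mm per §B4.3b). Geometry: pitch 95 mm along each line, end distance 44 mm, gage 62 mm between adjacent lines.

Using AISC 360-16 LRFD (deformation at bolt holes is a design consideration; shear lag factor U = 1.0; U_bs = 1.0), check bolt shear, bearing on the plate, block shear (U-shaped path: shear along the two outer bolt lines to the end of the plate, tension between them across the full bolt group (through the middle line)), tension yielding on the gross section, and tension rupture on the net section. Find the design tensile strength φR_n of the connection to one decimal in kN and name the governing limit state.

Bolt shear: A_b = π(24)²/4 = 452.39 mm². φR_n = 0.75 × 372 × 452.39 × 6 × 1 = 757.3 kN.
Bearing (10 mm plate, F_u = 400 MPa): end bolts L_c = 44 − 27/2 = 30.5, R_n = min(1.2×30.5×10×400, 2.4×24×10×400) = 146.4 kN/bolt; interior L_c = 95 − 27 = 68, R_n = 230.4 kN/bolt. φR_n = 0.75 × (3×146.4 + 3×230.4) = 847.8 kN.
Block shear: shear path 2×[44+1×95] = 2×139 mm, A_gv = 2780, A_nv = 2×(139 − 1.5×29)×10 = 1910 mm²; tension across gage: (124 − 2×29)×10 = 660 mm². R_n = min(0.6×400×1910, 0.6×250×2780) + 1.0×400×660 = min(458.4, 417) + 264 = 681 kN. φR_n = 0.75 × 681 = 510.8 kN.
Tension yield (gross): A_g = 317×10 = 3170 mm². φR_n = 0.90 × 250 × 3170 = 713.3 kN.
Tension rupture (net): A_n = (317 − 3×29)×10 = 2300 mm² (U = 1.0, A_e = A_n). φR_n = 0.75 × 400 × 2300 = 690.0 kN.
Governing: min(757.3, 847.8, 510.8, 713.3, 690.0) = 510.8 kN → block shear.

510.8 kN (block shear governs)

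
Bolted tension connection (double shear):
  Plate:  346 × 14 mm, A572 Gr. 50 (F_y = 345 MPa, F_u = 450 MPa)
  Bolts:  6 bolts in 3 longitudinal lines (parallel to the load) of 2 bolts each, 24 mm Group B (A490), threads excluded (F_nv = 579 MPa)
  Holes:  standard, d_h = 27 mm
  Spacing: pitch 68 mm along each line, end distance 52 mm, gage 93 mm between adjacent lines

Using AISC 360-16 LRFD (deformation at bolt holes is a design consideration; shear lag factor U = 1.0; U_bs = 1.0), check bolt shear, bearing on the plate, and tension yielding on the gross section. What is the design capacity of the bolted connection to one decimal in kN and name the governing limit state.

1352.3 kN (bearing governs)

Bolt shear: A_b = π(24)²/4 = 452.39 mm². φR_n = 0.75 × 579 × 452.39 × 6 × 2 = 2357.4 kN.
Bearing (14 mm plate, F_u = 450 MPa): end bolts L_c = 52 − 27/2 = 38.5, R_n = min(1.2×38.5×14×450, 2.4×24×14×450) = 291.06 kN/bolt; interior L_c = 68 − 27 = 41, R_n = 309.96 kN/bolt. φR_n = 0.75 × (3×291.06 + 3×309.96) = 1352.3 kN.
Tension yield (gross): A_g = 346×14 = 4844 mm². φR_n = 0.90 × 345 × 4844 = 1504.1 kN.
Governing: min(2357.4, 1352.3, 1504.1) = 1352.3 kN → bearing.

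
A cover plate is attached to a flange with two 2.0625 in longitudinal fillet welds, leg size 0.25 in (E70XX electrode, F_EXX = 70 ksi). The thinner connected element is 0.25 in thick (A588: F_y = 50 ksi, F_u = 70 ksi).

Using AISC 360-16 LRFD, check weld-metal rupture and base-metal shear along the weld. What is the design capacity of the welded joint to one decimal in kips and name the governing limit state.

23.0 kips (weld metal governs)

Weld metal: throat = 0.707×0.25 = 0.17675 in, L = 2×2.0625 = 4.125 in. φR_n = 0.75 × 0.6 × 70 × 0.17675 × 4.125 = 23.0 kips.
Base metal shear (0.25 in plate): yield φR_n = 1.0×0.6×50×0.25×4.125 = 30.9 kips; rupture φR_n = 0.75×0.6×70×0.25×4.125 = 32.5 kips; take 30.9 kips (yield).
Governing: min(23.0, 30.9) = 23.0 kips → weld metal.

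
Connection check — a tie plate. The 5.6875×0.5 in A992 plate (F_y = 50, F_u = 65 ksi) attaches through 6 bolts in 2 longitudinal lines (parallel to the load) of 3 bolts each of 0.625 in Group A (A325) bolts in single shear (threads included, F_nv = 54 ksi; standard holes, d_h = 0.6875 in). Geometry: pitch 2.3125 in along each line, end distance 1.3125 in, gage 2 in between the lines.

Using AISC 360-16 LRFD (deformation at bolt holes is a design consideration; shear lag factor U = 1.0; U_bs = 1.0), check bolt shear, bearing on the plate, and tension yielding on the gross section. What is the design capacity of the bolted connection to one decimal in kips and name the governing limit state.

Bolt shear: A_b = π(0.625)²/4 = 0.3068 in². φR_n = 0.75 × 54 × 0.3068 × 6 × 1 = 74.6 kips.
Bearing (0.5 in plate, F_u = 65 ksi): end bolts L_c = 1.3125 − 0.6875/2 = 0.96875, R_n = min(1.2×0.96875×0.5×65, 2.4×0.625×0.5×65) = 37.781 kips/bolt; interior L_c = 2.3125 − 0.6875 = 1.625, R_n = 48.75 kips/bolt. φR_n = 0.75 × (2×37.781 + 4×48.75) = 202.9 kips.
Tension yield (gross): A_g = 5.6875×0.5 = 2.8438 in². φR_n = 0.90 × 50 × 2.8438 = 128.0 kips.
Governing: min(74.6, 202.9, 128.0) = 74.6 kips → bolt shear.

74.6 kips (bolt shear governs)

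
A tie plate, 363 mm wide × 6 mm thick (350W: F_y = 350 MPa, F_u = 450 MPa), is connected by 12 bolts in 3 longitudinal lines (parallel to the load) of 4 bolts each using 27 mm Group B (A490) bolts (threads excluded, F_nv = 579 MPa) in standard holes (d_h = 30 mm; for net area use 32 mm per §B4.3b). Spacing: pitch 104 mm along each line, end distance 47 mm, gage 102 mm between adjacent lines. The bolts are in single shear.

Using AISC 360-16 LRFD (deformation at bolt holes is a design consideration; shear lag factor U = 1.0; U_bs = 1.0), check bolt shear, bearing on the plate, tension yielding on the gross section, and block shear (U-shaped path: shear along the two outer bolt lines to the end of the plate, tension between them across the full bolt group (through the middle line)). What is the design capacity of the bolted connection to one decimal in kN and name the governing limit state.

686.1 kN (gross-section yield governs)

Bolt shear: A_b = π(27)²/4 = 572.56 mm². φR_n = 0.75 × 579 × 572.56 × 12 × 1 = 2983.6 kN.
Bearing (6 mm plate, F_u = 450 MPa): end bolts L_c = 47 − 30/2 = 32, R_n = min(1.2×32×6×450, 2.4×27×6×450) = 103.68 kN/bolt; interior L_c = 104 − 30 = 74, R_n = 174.96 kN/bolt. φR_n = 0.75 × (3×103.68 + 9×174.96) = 1414.3 kN.
Tension yield (gross): A_g = 363×6 = 2178 mm². φR_n = 0.90 × 350 × 2178 = 686.1 kN.
Block shear: shear path 2×[47+3×104] = 2×359 mm, A_gv = 4308, A_nv = 2×(359 − 3.5×32)×6 = 2964 mm²; tension across gage: (204 − 2×32)×6 = 840 mm². R_n = min(0.6×450×2964, 0.6×350×4308) + 1.0×450×840 = min(800.28, 904.68) + 378 = 1178.3 kN. φR_n = 0.75 × 1178.3 = 883.7 kN.
Governing: min(2983.6, 1414.3, 686.1, 883.7) = 686.1 kN → gross-section yield.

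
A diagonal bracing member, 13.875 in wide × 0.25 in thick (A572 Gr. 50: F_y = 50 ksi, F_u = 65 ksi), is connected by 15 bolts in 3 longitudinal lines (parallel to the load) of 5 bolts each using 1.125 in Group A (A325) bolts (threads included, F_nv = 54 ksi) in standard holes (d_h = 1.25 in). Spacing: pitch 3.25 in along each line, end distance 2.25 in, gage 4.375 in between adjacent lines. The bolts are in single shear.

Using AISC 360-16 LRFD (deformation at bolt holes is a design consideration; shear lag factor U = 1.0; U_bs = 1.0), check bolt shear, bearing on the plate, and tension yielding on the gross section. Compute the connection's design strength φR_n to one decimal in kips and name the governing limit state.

Bolt shear: A_b = π(1.125)²/4 = 0.99402 in². φR_n = 0.75 × 54 × 0.99402 × 15 × 1 = 603.9 kips.
Bearing (0.25 in plate, F_u = 65 ksi): end bolts L_c = 2.25 − 1.25/2 = 1.625, R_n = min(1.2×1.625×0.25×65, 2.4×1.125×0.25×65) = 31.688 kips/bolt; interior L_c = 3.25 − 1.25 = 2, R_n = 39 kips/bolt. φR_n = 0.75 × (3×31.688 + 12×39) = 422.3 kips.
Tension yield (gross): A_g = 13.875×0.25 = 3.4688 in². φR_n = 0.90 × 50 × 3.4688 = 156.1 kips.
Governing: min(603.9, 422.3, 156.1) = 156.1 kips → gross-section yield.

156.1 kips (gross-section yield governs)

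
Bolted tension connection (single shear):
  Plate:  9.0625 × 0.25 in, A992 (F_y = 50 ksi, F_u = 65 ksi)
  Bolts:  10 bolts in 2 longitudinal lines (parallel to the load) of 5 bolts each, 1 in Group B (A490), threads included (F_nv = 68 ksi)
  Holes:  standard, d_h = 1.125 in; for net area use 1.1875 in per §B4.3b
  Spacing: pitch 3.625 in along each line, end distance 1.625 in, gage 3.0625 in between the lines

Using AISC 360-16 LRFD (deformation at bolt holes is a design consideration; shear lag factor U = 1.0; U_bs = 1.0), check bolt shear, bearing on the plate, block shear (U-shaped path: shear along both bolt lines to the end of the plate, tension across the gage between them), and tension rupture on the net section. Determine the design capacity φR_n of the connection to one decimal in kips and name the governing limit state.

Bolt shear: A_b = π(1)²/4 = 0.7854 in². φR_n = 0.75 × 68 × 0.7854 × 10 × 1 = 400.6 kips.
Bearing (0.25 in plate, F_u = 65 ksi): end bolts L_c = 1.625 − 1.125/2 = 1.0625, R_n = min(1.2×1.0625×0.25×65, 2.4×1×0.25×65) = 20.719 kips/bolt; interior L_c = 3.625 − 1.125 = 2.5, R_n = 39 kips/bolt. φR_n = 0.75 × (2×20.719 + 8×39) = 265.1 kips.
Block shear: shear path 2×[1.625+4×3.625] = 2×16.125 in, A_gv = 8.0625, A_nv = 2×(16.125 − 4.5×1.1875)×0.25 = 5.3906 in²; tension across gage: (3.0625 − 1×1.1875)×0.25 = 0.46875 in². R_n = min(0.6×65×5.3906, 0.6×50×8.0625) + 1.0×65×0.46875 = min(210.23, 241.88) + 30.469 = 240.7 kips. φR_n = 0.75 × 240.7 = 180.5 kips.
Tension rupture (net): A_n = (9.0625 − 2×1.1875)×0.25 = 1.6719 in² (U = 1.0, A_e = A_n). φR_n = 0.75 × 65 × 1.6719 = 81.5 kips.
Governing: min(400.6, 265.1, 180.5, 81.5) = 81.5 kips → net-section rupture.

81.5 kips (net-section rupture governs)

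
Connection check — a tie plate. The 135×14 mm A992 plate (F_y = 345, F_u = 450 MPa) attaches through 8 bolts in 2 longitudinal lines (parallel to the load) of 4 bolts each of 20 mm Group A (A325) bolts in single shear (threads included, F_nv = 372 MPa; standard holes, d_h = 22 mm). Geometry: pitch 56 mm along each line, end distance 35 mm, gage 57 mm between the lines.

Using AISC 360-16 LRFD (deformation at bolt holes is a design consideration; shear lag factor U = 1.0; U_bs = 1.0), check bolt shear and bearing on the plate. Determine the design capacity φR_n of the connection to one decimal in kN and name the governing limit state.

701.2 kN (bolt shear governs)

Bolt shear: A_b = π(20)²/4 = 314.16 mm². φR_n = 0.75 × 372 × 314.16 × 8 × 1 = 701.2 kN.
Bearing (14 mm plate, F_u = 450 MPa): end bolts L_c = 35 − 22/2 = 24, R_n = min(1.2×24×14×450, 2.4×20×14×450) = 181.44 kN/bolt; interior L_c = 56 − 22 = 34, R_n = 257.04 kN/bolt. φR_n = 0.75 × (2×181.44 + 6×257.04) = 1428.8 kN.
Governing: min(701.2, 1428.8) = 701.2 kN → bolt shear.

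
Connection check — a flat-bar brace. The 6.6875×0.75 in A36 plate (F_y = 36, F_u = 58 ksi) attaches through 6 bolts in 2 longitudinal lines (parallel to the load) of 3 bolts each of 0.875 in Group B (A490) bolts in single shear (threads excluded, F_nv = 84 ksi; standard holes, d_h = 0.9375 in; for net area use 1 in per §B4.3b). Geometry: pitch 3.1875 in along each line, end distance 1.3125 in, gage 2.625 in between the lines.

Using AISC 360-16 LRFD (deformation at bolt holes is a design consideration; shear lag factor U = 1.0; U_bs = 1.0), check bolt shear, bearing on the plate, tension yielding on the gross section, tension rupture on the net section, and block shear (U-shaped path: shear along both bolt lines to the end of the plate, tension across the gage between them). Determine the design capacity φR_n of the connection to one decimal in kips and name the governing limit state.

Bolt shear: A_b = π(0.875)²/4 = 0.60132 in². φR_n = 0.75 × 84 × 0.60132 × 6 × 1 = 227.3 kips.
Bearing (0.75 in plate, F_u = 58 ksi): end bolts L_c = 1.3125 − 0.9375/2 = 0.84375, R_n = min(1.2×0.84375×0.75×58, 2.4×0.875×0.75×58) = 44.044 kips/bolt; interior L_c = 3.1875 − 0.9375 = 2.25, R_n = 91.35 kips/bolt. φR_n = 0.75 × (2×44.044 + 4×91.35) = 340.1 kips.
Tension yield (gross): A_g = 6.6875×0.75 = 5.0156 in². φR_n = 0.90 × 36 × 5.0156 = 162.5 kips.
Tension rupture (net): A_n = (6.6875 − 2×1)×0.75 = 3.5156 in² (U = 1.0, A_e = A_n). φR_n = 0.75 × 58 × 3.5156 = 152.9 kips.
Block shear: shear path 2×[1.3125+2×3.1875] = 2×7.6875 in, A_gv = 11.531, A_nv = 2×(7.6875 − 2.5×1)×0.75 = 7.7813 in²; tension across gage: (2.625 − 1×1)×0.75 = 1.2188 in². R_n = min(0.6×58×7.7813, 0.6×36×11.531) + 1.0×58×1.2188 = min(270.79, 249.07) + 70.69 = 319.76 kips. φR_n = 0.75 × 319.76 = 239.8 kips.
Governing: min(227.3, 340.1, 162.5, 152.9, 239.8) = 152.9 kips → net-section rupture.

152.9 kips (net-section rupture governs)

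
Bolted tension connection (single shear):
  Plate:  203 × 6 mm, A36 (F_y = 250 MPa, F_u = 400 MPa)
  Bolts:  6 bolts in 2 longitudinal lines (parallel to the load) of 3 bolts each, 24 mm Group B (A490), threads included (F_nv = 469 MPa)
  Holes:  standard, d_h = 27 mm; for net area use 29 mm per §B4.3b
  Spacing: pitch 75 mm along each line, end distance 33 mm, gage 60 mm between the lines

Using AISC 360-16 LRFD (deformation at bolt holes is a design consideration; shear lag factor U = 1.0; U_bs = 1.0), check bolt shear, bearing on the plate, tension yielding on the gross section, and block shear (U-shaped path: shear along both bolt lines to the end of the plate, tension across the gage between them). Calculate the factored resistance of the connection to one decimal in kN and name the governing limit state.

274.1 kN (gross-section yield governs)

Bolt shear: A_b = π(24)²/4 = 452.39 mm². φR_n = 0.75 × 469 × 452.39 × 6 × 1 = 954.8 kN.
Bearing (6 mm plate, F_u = 400 MPa): end bolts L_c = 33 − 27/2 = 19.5, R_n = min(1.2×19.5×6×400, 2.4×24×6×400) = 56.16 kN/bolt; interior L_c = 75 − 27 = 48, R_n = 138.24 kN/bolt. φR_n = 0.75 × (2×56.16 + 4×138.24) = 499.0 kN.
Tension yield (gross): A_g = 203×6 = 1218 mm². φR_n = 0.90 × 250 × 1218 = 274.1 kN.
Block shear: shear path 2×[33+2×75] = 2×183 mm, A_gv = 2196, A_nv = 2×(183 − 2.5×29)×6 = 1326 mm²; tension across gage: (60 − 1×29)×6 = 186 mm². R_n = min(0.6×400×1326, 0.6×250×2196) + 1.0×400×186 = min(318.24, 329.4) + 74.4 = 392.64 kN. φR_n = 0.75 × 392.64 = 294.5 kN.
Governing: min(954.8, 499.0, 274.1, 294.5) = 274.1 kN → gross-section yield.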